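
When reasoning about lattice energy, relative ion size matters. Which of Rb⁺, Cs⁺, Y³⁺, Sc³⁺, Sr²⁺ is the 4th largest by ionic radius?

Y³⁺

First list Z and electron count for each: Sc³⁺: 18 e⁻, Z=21, Y³⁺: 36 e⁻, Z=39, Sr²⁺: 36 e⁻, Z=38, Rb⁺: 36 e⁻, Z=37, Cs⁺: 54 e⁻, Z=55. Sc³⁺ < Y³⁺ (same group, 1 shell fewer); Y³⁺ < Sr²⁺ (isoelectronic, higher Z=39 is smaller); Sr²⁺ < Rb⁺ (both 36 e⁻, Z=38>37); Rb⁺ < Cs⁺ (same group, 1 shell fewer).
Ordering: Sc³⁺ < Y³⁺ < Sr²⁺ < Rb⁺ < Cs⁺. The 4th largest is Y³⁺.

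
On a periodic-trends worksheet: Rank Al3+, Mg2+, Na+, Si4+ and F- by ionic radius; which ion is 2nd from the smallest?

Isoelectronic series (10 e⁻ each). Size is set by nuclear charge: more protons means a smaller ion. Si4+ (Z=14), Al3+ (Z=13), Mg2+ (Z=12), Na+ (Z=11), F- (Z=9).
Full ascending order: Si4+ < Al3+ < Mg2+ < Na+ < F-. Counting from the smallest, position 2 is Al3+.

Al3+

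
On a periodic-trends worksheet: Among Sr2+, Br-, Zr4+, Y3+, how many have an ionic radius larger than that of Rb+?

1

These species are isoelectronic with 36 electrons. The only difference is the number of protons: Zr4+ (Z=40), Y3+ (Z=39), Sr2+ (Z=38), Rb+ (Z=37), Br- (Z=35). The strongest nuclear pull (Zr4+) gives the smallest ion.
Relative to Rb+, the ions that are larger are Br-. Count: 1.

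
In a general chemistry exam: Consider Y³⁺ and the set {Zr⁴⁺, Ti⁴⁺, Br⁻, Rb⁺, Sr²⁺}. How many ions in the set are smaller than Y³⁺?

2

First list Z and electron count for each: Ti⁴⁺: 18 e⁻, Z=22, Zr⁴⁺: 36 e⁻, Z=40, Y³⁺: 36 e⁻, Z=39, Sr²⁺: 36 e⁻, Z=38, Rb⁺: 36 e⁻, Z=37, Br⁻: 36 e⁻, Z=35. Ti⁴⁺ < Zr⁴⁺ (same group, period 4 vs 5); Zr⁴⁺ < Y³⁺ (isoelectronic, higher Z=40 is smaller); Y³⁺ < Sr²⁺ (both 36 e⁻, Z=39>38); Sr²⁺ < Rb⁺ (both 36 e⁻, Z=38>37); Rb⁺ < Br⁻ (isoelectronic, higher Z=37 is smaller).
Overall: Ti⁴⁺ < Zr⁴⁺ < Y³⁺ < Sr²⁺ < Rb⁺ < Br⁻. Y³⁺ has 2 below it and 3 above. That's 2.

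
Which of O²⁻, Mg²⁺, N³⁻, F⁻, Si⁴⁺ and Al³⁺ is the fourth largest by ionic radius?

Isoelectronic series (10 e⁻ each). Size is set by nuclear charge: more protons means a smaller ion. Si⁴⁺ (Z=14), Al³⁺ (Z=13), Mg²⁺ (Z=12), F⁻ (Z=9), O²⁻ (Z=8), N³⁻ (Z=7).
Ordering: Si⁴⁺ < Al³⁺ < Mg²⁺ < F⁻ < O²⁻ < N³⁻. The fourth largest is Mg²⁺.

Mg²⁺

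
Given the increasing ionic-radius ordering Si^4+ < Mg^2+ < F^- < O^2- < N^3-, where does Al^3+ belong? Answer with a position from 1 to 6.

All of these have 10 electrons (isoelectronic). With the same electron cloud, the ion with the most protons pulls it in tightest. Nuclear charges: Si^4+ (Z=14), Al^3+ (Z=13), Mg^2+ (Z=12), F^- (Z=9), O^2- (Z=8), N^3- (Z=7). Highest Z is smallest.
With Al^3+ included the full order is Si^4+ < Al^3+ < Mg^2+ < F^- < O^2- < N^3-, so it takes position 2.

2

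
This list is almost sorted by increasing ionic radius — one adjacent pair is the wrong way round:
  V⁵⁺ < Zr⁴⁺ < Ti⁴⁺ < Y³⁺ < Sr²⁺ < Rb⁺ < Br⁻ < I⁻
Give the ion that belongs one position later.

Zr⁴⁺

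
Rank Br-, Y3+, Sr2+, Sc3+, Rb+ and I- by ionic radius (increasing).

Sc3+ < Y3+ < Sr2+ < Rb+ < Br- < I-

Tabulating Z and e⁻: Sc3+ has 18 e⁻ (Z=21), Y3+ has 36 e⁻ (Z=39), Sr2+ has 36 e⁻ (Z=38), Rb+ has 36 e⁻ (Z=37), Br- has 36 e⁻ (Z=35), I- has 54 e⁻ (Z=53). Sc3+ < Y3+ (same group, 1 shell fewer); Y3+ < Sr2+ (isoelectronic, higher Z=39 is smaller); Sr2+ < Rb+ (both 36 e⁻, Z=38>37); Rb+ < Br- (isoelectronic, higher Z=37 is smaller); Br- < I- (same group, 1 shell fewer).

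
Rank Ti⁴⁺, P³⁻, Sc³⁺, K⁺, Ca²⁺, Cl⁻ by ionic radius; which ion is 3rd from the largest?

K⁺

Isoelectronic series (18 e⁻ each). Size is set by nuclear charge: more protons means a smaller ion. Ti⁴⁺ (Z=22), Sc³⁺ (Z=21), Ca²⁺ (Z=20), K⁺ (Z=19), Cl⁻ (Z=17), P³⁻ (Z=15).
Ordering: Ti⁴⁺ < Sc³⁺ < Ca²⁺ < K⁺ < Cl⁻ < P³⁻. The 3rd largest is K⁺.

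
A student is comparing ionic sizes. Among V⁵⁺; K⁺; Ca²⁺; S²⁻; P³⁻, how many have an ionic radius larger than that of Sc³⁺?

Isoelectronic series (18 e⁻ each). Size is set by nuclear charge: more protons means a smaller ion. V⁵⁺ (Z=23), Sc³⁺ (Z=21), Ca²⁺ (Z=20), K⁺ (Z=19), S²⁻ (Z=16), P³⁻ (Z=15).
Ordering all of them (including Sc³⁺) by radius gives V⁵⁺ < Sc³⁺ < Ca²⁺ < K⁺ < S²⁻ < P³⁻. That's 4.

4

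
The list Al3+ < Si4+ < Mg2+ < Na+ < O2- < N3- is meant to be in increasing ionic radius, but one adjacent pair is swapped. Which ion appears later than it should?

Check each adjacent pair. Al3+ and Si4+ are reversed: Si4+ and Al3+ share 10 electrons; the higher nuclear charge on Si (Z=14) contracts it more, so Si4+ < Al3+. No other neighbouring pair contradicts the periodic trends, so Si4+ is the ion listed too late.

Si4+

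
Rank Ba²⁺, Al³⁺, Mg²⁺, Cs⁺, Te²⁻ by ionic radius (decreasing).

Te²⁻ > Cs⁺ > Ba²⁺ > Mg²⁺ > Al³⁺

Al³⁺ has 10 e⁻ (Z=13), Mg²⁺ has 10 e⁻ (Z=12), Ba²⁺ has 54 e⁻ (Z=56), Cs⁺ has 54 e⁻ (Z=55), Te²⁻ has 54 e⁻ (Z=52). Al³⁺ < Mg²⁺ (both 10 e⁻, Z=13>12); Mg²⁺ < Ba²⁺ (same group, period 3 vs 6); Ba²⁺ < Cs⁺ (isoelectronic, higher Z=56 is smaller); Cs⁺ < Te²⁻ (isoelectronic, higher Z=55 is smaller).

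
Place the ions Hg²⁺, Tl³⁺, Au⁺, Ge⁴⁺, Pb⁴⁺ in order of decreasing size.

Au⁺ > Hg²⁺ > Tl³⁺ > Pb⁴⁺ > Ge⁴⁺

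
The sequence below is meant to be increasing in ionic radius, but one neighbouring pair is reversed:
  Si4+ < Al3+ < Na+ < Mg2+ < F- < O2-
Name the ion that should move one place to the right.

Na+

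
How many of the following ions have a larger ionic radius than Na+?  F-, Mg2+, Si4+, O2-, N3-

All of these have 10 electrons (isoelectronic). With the same electron cloud, the ion with the most protons pulls it in tightest. Nuclear charges: Si4+ (Z=14), Mg2+ (Z=12), Na+ (Z=11), F- (Z=9), O2- (Z=8), N3- (Z=7). Highest Z is smallest.
Ordering all of them (including Na+) by radius gives Si4+ < Mg2+ < Na+ < F- < O2- < N3-. Count: 3.

3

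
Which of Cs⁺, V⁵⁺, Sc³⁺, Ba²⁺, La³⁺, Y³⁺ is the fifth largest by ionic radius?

Sc³⁺

Tabulating Z and e⁻: V⁵⁺: 18 e⁻, Z=23, Sc³⁺: 18 e⁻, Z=21, Y³⁺: 36 e⁻, Z=39, La³⁺: 54 e⁻, Z=57, Ba²⁺: 54 e⁻, Z=56, Cs⁺: 54 e⁻, Z=55. V⁵⁺ < Sc³⁺ (both 18 e⁻, Z=23>21); Sc³⁺ < Y³⁺ (same group, 1 shell fewer); Y³⁺ < La³⁺ (same group, 1 shell fewer); La³⁺ < Ba²⁺ (both 54 e⁻, Z=57>56); Ba²⁺ < Cs⁺ (both 54 e⁻, Z=56>55).
Full ascending order: V⁵⁺ < Sc³⁺ < Y³⁺ < La³⁺ < Ba²⁺ < Cs⁺. Counting from the largest, position 5 is Sc³⁺.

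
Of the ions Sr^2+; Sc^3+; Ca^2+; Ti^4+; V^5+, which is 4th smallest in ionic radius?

Ca^2+

V^5+ (Z=23, 18 e⁻), Ti^4+ (Z=22, 18 e⁻), Sc^3+ (Z=21, 18 e⁻), Ca^2+ (Z=20, 18 e⁻), Sr^2+ (Z=38, 36 e⁻). V^5+ < Ti^4+ (isoelectronic, higher Z=23 is smaller); Ti^4+ < Sc^3+ (isoelectronic, higher Z=22 is smaller); Sc^3+ < Ca^2+ (isoelectronic, higher Z=21 is smaller); Ca^2+ < Sr^2+ (same group, period 4 vs 5).
That gives V^5+ < Ti^4+ < Sc^3+ < Ca^2+ < Sr^2+. From the smallest end, number 4 is Ca^2+.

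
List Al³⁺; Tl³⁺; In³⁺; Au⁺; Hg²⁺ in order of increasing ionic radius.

Al³⁺ < In³⁺ < Tl³⁺ < Hg²⁺ < Au⁺

Al³⁺: 10 e⁻, Z=13, In³⁺: 46 e⁻, Z=49, Tl³⁺: 78 e⁻, Z=81, Hg²⁺: 78 e⁻, Z=80, Au⁺: 78 e⁻, Z=79. Al³⁺ < In³⁺ (same group, period 3 vs 5); In³⁺ < Tl³⁺ (same group, period 5 vs 6); Tl³⁺ < Hg²⁺ (both 78 e⁻, Z=81>80); Hg²⁺ < Au⁺ (isoelectronic, higher Z=80 is smaller).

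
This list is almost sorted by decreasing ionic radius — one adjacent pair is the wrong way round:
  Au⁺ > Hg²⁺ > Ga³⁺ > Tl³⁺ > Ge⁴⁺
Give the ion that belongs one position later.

Ga³⁺

Check each adjacent pair. Ga³⁺ and Tl³⁺ are reversed: Ga³⁺ and Tl³⁺ are in one column with the same charge; the lighter period-4 ion has 2 fewer shells and is smaller. No other neighbouring pair contradicts the periodic trends, so Ga³⁺ is the ion listed too early.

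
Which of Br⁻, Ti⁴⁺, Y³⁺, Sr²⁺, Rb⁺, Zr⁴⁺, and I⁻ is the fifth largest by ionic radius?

Y³⁺

Electron counts and nuclear charges: Ti⁴⁺ has 18 e⁻ (Z=22), Zr⁴⁺ has 36 e⁻ (Z=40), Y³⁺ has 36 e⁻ (Z=39), Sr²⁺ has 36 e⁻ (Z=38), Rb⁺ has 36 e⁻ (Z=37), Br⁻ has 36 e⁻ (Z=35), I⁻ has 54 e⁻ (Z=53). Ti⁴⁺ < Zr⁴⁺ (same group, period 4 vs 5); Zr⁴⁺ < Y³⁺ (both 36 e⁻, Z=40>39); Y³⁺ < Sr²⁺ (both 36 e⁻, Z=39>38); Sr²⁺ < Rb⁺ (both 36 e⁻, Z=38>37); Rb⁺ < Br⁻ (both 36 e⁻, Z=37>35); Br⁻ < I⁻ (same group, 1 shell fewer).
That gives Ti⁴⁺ < Zr⁴⁺ < Y³⁺ < Sr²⁺ < Rb⁺ < Br⁻ < I⁻. From the largest end, number 5 is Y³⁺.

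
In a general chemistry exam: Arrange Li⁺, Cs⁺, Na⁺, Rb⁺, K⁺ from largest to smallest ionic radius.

Cs⁺ > Rb⁺ > K⁺ > Na⁺ > Li⁺

All are in the same group with charge +1. Radius grows down the group as n (the outermost shell) increases.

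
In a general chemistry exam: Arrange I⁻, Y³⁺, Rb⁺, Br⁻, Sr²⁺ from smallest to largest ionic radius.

Y³⁺ < Sr²⁺ < Rb⁺ < Br⁻ < I⁻

Tabulating Z and e⁻: Y³⁺ (Z=39, 36 e⁻), Sr²⁺ (Z=38, 36 e⁻), Rb⁺ (Z=37, 36 e⁻), Br⁻ (Z=35, 36 e⁻), I⁻ (Z=53, 54 e⁻). Y³⁺ < Sr²⁺ (both 36 e⁻, Z=39>38); Sr²⁺ < Rb⁺ (isoelectronic, higher Z=38 is smaller); Rb⁺ < Br⁻ (isoelectronic, higher Z=37 is smaller); Br⁻ < I⁻ (same group, 1 shell fewer).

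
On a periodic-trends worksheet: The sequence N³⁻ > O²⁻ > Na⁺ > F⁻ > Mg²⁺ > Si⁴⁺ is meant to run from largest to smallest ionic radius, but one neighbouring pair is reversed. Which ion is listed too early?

Check each adjacent pair. Na⁺ and F⁻ are reversed: they are isoelectronic (10 e⁻) and Na has more protons than F (11 vs 9), making Na⁺ smaller. No other neighbouring pair contradicts the periodic trends, so Na⁺ is the ion listed too early.

Na⁺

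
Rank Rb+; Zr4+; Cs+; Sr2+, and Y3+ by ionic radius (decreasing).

Cs+ > Rb+ > Sr2+ > Y3+ > Zr4+

Electron counts and nuclear charges: Zr4+ has 36 e⁻ (Z=40), Y3+ has 36 e⁻ (Z=39), Sr2+ has 36 e⁻ (Z=38), Rb+ has 36 e⁻ (Z=37), Cs+ has 54 e⁻ (Z=55). Zr4+ < Y3+ (isoelectronic, higher Z=40 is smaller); Y3+ < Sr2+ (isoelectronic, higher Z=39 is smaller); Sr2+ < Rb+ (isoelectronic, higher Z=38 is smaller); Rb+ < Cs+ (same group, period 5 vs 6).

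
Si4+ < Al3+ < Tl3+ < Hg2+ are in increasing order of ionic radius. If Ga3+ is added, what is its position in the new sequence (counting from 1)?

3

Work out protons and electrons: Si4+: 10 e⁻, Z=14, Al3+: 10 e⁻, Z=13, Ga3+: 28 e⁻, Z=31, Tl3+: 78 e⁻, Z=81, Hg2+: 78 e⁻, Z=80. Si4+ < Al3+ (both 10 e⁻, Z=14>13); Al3+ < Ga3+ (same group, 1 shell fewer); Ga3+ < Tl3+ (same group, 2 shells fewer); Tl3+ < Hg2+ (isoelectronic, higher Z=81 is smaller).
The complete sequence is Si4+ < Al3+ < Ga3+ < Tl3+ < Hg2+. Ga3+ sits at position 3.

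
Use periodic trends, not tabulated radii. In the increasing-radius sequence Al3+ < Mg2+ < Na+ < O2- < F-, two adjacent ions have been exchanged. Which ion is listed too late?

F-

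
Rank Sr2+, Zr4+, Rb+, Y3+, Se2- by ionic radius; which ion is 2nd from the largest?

Each ion has 36 electrons. The ranking follows nuclear charge in reverse — greater Z gives a smaller radius. Zr4+ (Z=40), Y3+ (Z=39), Sr2+ (Z=38), Rb+ (Z=37), Se2- (Z=34).
That gives Zr4+ < Y3+ < Sr2+ < Rb+ < Se2-. From the largest end, number 2 is Rb+.

Rb+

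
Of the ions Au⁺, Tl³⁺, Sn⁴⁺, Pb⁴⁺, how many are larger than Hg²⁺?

Electron counts and nuclear charges: Sn⁴⁺ (Z=50, 46 e⁻), Pb⁴⁺ (Z=82, 78 e⁻), Tl³⁺ (Z=81, 78 e⁻), Hg²⁺ (Z=80, 78 e⁻), Au⁺ (Z=79, 78 e⁻). Sn⁴⁺ < Pb⁴⁺ (same group, 1 shell fewer); Pb⁴⁺ < Tl³⁺ (both 78 e⁻, Z=82>81); Tl³⁺ < Hg²⁺ (both 78 e⁻, Z=81>80); Hg²⁺ < Au⁺ (isoelectronic, higher Z=80 is smaller).
Ordering all of them (including Hg²⁺) by radius gives Sn⁴⁺ < Pb⁴⁺ < Tl³⁺ < Hg²⁺ < Au⁺. Count: 1.

1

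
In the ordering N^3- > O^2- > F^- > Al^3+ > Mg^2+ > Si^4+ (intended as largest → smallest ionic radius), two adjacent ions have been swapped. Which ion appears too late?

Compare adjacent ions: Al^3+ and Mg^2+ share 10 electrons; the higher nuclear charge on Al (Z=13) contracts it more, so Al^3+ < Mg^2+ — yet in this decreasing list Al^3+ sits before Mg^2+. Nothing else is reversed, so Mg^2+ should move one place to the left.

Mg^2+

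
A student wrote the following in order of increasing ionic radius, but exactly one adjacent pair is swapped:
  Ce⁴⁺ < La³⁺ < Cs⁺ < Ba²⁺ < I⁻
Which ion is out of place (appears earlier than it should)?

Check each adjacent pair. Cs⁺ and Ba²⁺ are reversed: they are isoelectronic (54 e⁻) and Ba has more protons than Cs (56 vs 55), making Ba²⁺ smaller. No other neighbouring pair contradicts the periodic trends, so Cs⁺ is the ion listed too early.

Cs⁺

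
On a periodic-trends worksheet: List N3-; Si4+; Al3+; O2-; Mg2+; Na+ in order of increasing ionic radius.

Si4+ < Al3+ < Mg2+ < Na+ < O2- < N3-

These species are isoelectronic with 10 electrons. The only difference is the number of protons: Si4+ (Z=14), Al3+ (Z=13), Mg2+ (Z=12), Na+ (Z=11), O2- (Z=8), N3- (Z=7). The strongest nuclear pull (Si4+) gives the smallest ion.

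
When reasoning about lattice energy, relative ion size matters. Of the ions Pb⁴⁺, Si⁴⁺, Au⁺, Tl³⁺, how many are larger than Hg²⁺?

1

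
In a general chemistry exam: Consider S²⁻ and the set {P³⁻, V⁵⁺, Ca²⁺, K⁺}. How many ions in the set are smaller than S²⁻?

3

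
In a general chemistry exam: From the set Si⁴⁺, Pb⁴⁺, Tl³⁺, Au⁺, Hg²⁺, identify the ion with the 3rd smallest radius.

Tabulating Z and e⁻: Si⁴⁺: 10 e⁻, Z=14, Pb⁴⁺: 78 e⁻, Z=82, Tl³⁺: 78 e⁻, Z=81, Hg²⁺: 78 e⁻, Z=80, Au⁺: 78 e⁻, Z=79. Si⁴⁺ < Pb⁴⁺ (same group, 3 shells fewer); Pb⁴⁺ < Tl³⁺ (both 78 e⁻, Z=82>81); Tl³⁺ < Hg²⁺ (isoelectronic, higher Z=81 is smaller); Hg²⁺ < Au⁺ (both 78 e⁻, Z=80>79).
Ordering: Si⁴⁺ < Pb⁴⁺ < Tl³⁺ < Hg²⁺ < Au⁺. The 3rd smallest is Tl³⁺.

Tl³⁺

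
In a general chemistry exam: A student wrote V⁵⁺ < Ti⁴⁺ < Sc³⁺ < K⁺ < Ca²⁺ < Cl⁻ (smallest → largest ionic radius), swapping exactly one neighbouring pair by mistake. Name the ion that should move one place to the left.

Ca²⁺

Check each adjacent pair. K⁺ and Ca²⁺ are reversed: they are isoelectronic (18 e⁻) and Ca has more protons than K (20 vs 19), making Ca²⁺ smaller. No other neighbouring pair contradicts the periodic trends, so Ca²⁺ is the ion listed too late.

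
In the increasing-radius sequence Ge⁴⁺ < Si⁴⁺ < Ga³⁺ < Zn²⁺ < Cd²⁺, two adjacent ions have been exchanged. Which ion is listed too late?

Si⁴⁺

Check each adjacent pair. Ge⁴⁺ and Si⁴⁺ are reversed: both in group 14 with the same charge; Si⁴⁺ (period 3) has the smaller radius. No other neighbouring pair contradicts the periodic trends, so Si⁴⁺ is the ion listed too late.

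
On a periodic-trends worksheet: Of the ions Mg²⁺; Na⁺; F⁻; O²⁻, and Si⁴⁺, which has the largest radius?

O²⁻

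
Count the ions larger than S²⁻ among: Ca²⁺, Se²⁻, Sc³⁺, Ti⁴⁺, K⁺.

1

Electron counts and nuclear charges: Ti⁴⁺ (Z=22, 18 e⁻), Sc³⁺ (Z=21, 18 e⁻), Ca²⁺ (Z=20, 18 e⁻), K⁺ (Z=19, 18 e⁻), S²⁻ (Z=16, 18 e⁻), Se²⁻ (Z=34, 36 e⁻). Ti⁴⁺ < Sc³⁺ (isoelectronic, higher Z=22 is smaller); Sc³⁺ < Ca²⁺ (both 18 e⁻, Z=21>20); Ca²⁺ < K⁺ (both 18 e⁻, Z=20>19); K⁺ < S²⁻ (both 18 e⁻, Z=19>16); S²⁻ < Se²⁻ (same group, 1 shell fewer).
Placing each against S²⁻: smaller — Ti⁴⁺, Sc³⁺, Ca²⁺, K⁺; larger — Se²⁻. So 1 is larger.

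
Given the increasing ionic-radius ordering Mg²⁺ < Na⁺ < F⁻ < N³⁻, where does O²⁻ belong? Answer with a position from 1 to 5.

4

All of these have 10 electrons (isoelectronic). With the same electron cloud, the ion with the most protons pulls it in tightest. Nuclear charges: Mg²⁺ (Z=12), Na⁺ (Z=11), F⁻ (Z=9), O²⁻ (Z=8), N³⁻ (Z=7). Highest Z is smallest.
Putting O²⁻ in gives Mg²⁺ < Na⁺ < F⁻ < O²⁻ < N³⁻; it lands at slot 4.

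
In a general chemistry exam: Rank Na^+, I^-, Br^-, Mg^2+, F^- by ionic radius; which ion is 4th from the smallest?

Electron counts and nuclear charges: Mg^2+: 10 e⁻, Z=12, Na^+: 10 e⁻, Z=11, F^-: 10 e⁻, Z=9, Br^-: 36 e⁻, Z=35, I^-: 54 e⁻, Z=53. Mg^2+ < Na^+ (isoelectronic, higher Z=12 is smaller); Na^+ < F^- (both 10 e⁻, Z=11>9); F^- < Br^- (same group, 2 shells fewer); Br^- < I^- (same group, period 4 vs 5).
So the order is Mg^2+ < Na^+ < F^- < Br^- < I^-; the 4th-smallest ion is Br^-.

Br^-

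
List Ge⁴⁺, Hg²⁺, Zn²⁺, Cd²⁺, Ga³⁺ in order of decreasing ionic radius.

Hg²⁺ > Cd²⁺ > Zn²⁺ > Ga³⁺ > Ge⁴⁺

Tabulating Z and e⁻: Ge⁴⁺: 28 e⁻, Z=32, Ga³⁺: 28 e⁻, Z=31, Zn²⁺: 28 e⁻, Z=30, Cd²⁺: 46 e⁻, Z=48, Hg²⁺: 78 e⁻, Z=80. Ge⁴⁺ < Ga³⁺ (isoelectronic, higher Z=32 is smaller); Ga³⁺ < Zn²⁺ (both 28 e⁻, Z=31>30); Zn²⁺ < Cd²⁺ (same group, period 4 vs 5); Cd²⁺ < Hg²⁺ (same group, period 5 vs 6).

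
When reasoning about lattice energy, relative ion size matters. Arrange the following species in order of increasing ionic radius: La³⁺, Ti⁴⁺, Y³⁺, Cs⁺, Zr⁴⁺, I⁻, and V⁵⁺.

V⁵⁺ < Ti⁴⁺ < Zr⁴⁺ < Y³⁺ < La³⁺ < Cs⁺ < I⁻

Tabulating Z and e⁻: V⁵⁺ has 18 e⁻ (Z=23), Ti⁴⁺ has 18 e⁻ (Z=22), Zr⁴⁺ has 36 e⁻ (Z=40), Y³⁺ has 36 e⁻ (Z=39), La³⁺ has 54 e⁻ (Z=57), Cs⁺ has 54 e⁻ (Z=55), I⁻ has 54 e⁻ (Z=53). V⁵⁺ < Ti⁴⁺ (isoelectronic, higher Z=23 is smaller); Ti⁴⁺ < Zr⁴⁺ (same group, period 4 vs 5); Zr⁴⁺ < Y³⁺ (isoelectronic, higher Z=40 is smaller); Y³⁺ < La³⁺ (same group, 1 shell fewer); La³⁺ < Cs⁺ (both 54 e⁻, Z=57>55); Cs⁺ < I⁻ (both 54 e⁻, Z=55>53).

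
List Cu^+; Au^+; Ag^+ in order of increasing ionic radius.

All are in the same group with charge +1. Radius grows down the group as n (the outermost shell) increases.

Cu^+ < Ag^+ < Au^+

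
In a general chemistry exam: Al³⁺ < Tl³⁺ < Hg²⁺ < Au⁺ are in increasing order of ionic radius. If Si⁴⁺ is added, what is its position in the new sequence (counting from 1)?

First list Z and electron count for each: Si⁴⁺ (Z=14, 10 e⁻), Al³⁺ (Z=13, 10 e⁻), Tl³⁺ (Z=81, 78 e⁻), Hg²⁺ (Z=80, 78 e⁻), Au⁺ (Z=79, 78 e⁻). Si⁴⁺ < Al³⁺ (both 10 e⁻, Z=14>13); Al³⁺ < Tl³⁺ (same group, period 3 vs 6); Tl³⁺ < Hg²⁺ (both 78 e⁻, Z=81>80); Hg²⁺ < Au⁺ (isoelectronic, higher Z=80 is smaller).
Putting Si⁴⁺ in gives Si⁴⁺ < Al³⁺ < Tl³⁺ < Hg²⁺ < Au⁺; it lands at slot 1.

1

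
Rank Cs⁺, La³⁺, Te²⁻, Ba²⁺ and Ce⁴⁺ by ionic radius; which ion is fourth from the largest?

La³⁺

Each ion has 54 electrons. The ranking follows nuclear charge in reverse — greater Z gives a smaller radius. Ce⁴⁺ (Z=58), La³⁺ (Z=57), Ba²⁺ (Z=56), Cs⁺ (Z=55), Te²⁻ (Z=52).
Ordering: Ce⁴⁺ < La³⁺ < Ba²⁺ < Cs⁺ < Te²⁻. The fourth largest is La³⁺.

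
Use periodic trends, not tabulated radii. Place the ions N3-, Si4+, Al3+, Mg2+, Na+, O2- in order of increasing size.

Isoelectronic series (10 e⁻ each). Size is set by nuclear charge: more protons means a smaller ion. Si4+ (Z=14), Al3+ (Z=13), Mg2+ (Z=12), Na+ (Z=11), O2- (Z=8), N3- (Z=7).

Si4+ < Al3+ < Mg2+ < Na+ < O2- < N3-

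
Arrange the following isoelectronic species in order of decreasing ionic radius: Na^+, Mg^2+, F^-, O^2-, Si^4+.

All of these have 10 electrons (isoelectronic). With the same electron cloud, the ion with the most protons pulls it in tightest. Nuclear charges: Si^4+ (Z=14), Mg^2+ (Z=12), Na^+ (Z=11), F^- (Z=9), O^2- (Z=8). Highest Z is smallest.

O^2- > F^- > Na^+ > Mg^2+ > Si^4+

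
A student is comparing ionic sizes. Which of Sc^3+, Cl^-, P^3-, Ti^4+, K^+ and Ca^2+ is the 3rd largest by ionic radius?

All of these have 18 electrons (isoelectronic). With the same electron cloud, the ion with the most protons pulls it in tightest. Nuclear charges: Ti^4+ (Z=22), Sc^3+ (Z=21), Ca^2+ (Z=20), K^+ (Z=19), Cl^- (Z=17), P^3- (Z=15). Highest Z is smallest.
Ordering: Ti^4+ < Sc^3+ < Ca^2+ < K^+ < Cl^- < P^3-. The 3rd largest is K^+.

K^+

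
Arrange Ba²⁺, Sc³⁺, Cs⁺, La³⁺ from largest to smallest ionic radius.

Cs⁺ > Ba²⁺ > La³⁺ > Sc³⁺

Work out protons and electrons: Sc³⁺ (Z=21, 18 e⁻), La³⁺ (Z=57, 54 e⁻), Ba²⁺ (Z=56, 54 e⁻), Cs⁺ (Z=55, 54 e⁻). Sc³⁺ < La³⁺ (same group, 2 shells fewer); La³⁺ < Ba²⁺ (isoelectronic, higher Z=57 is smaller); Ba²⁺ < Cs⁺ (isoelectronic, higher Z=56 is smaller).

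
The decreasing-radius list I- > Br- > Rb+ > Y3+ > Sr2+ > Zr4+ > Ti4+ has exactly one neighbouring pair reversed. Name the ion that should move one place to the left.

Sr2+

Compare adjacent ions: both have 36 electrons but Z(Y)=39 > Z(Sr)=38, so Y3+ should be the smaller of the two — yet in this decreasing list Y3+ sits before Sr2+. Nothing else is reversed, so Sr2+ should move one place to the left.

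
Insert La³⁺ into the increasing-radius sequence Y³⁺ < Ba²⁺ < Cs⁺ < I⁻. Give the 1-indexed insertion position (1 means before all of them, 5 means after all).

Tabulating Z and e⁻: Y³⁺ (Z=39, 36 e⁻), La³⁺ (Z=57, 54 e⁻), Ba²⁺ (Z=56, 54 e⁻), Cs⁺ (Z=55, 54 e⁻), I⁻ (Z=53, 54 e⁻). Y³⁺ < La³⁺ (same group, 1 shell fewer); La³⁺ < Ba²⁺ (isoelectronic, higher Z=57 is smaller); Ba²⁺ < Cs⁺ (both 54 e⁻, Z=56>55); Cs⁺ < I⁻ (isoelectronic, higher Z=55 is smaller).
With La³⁺ included the full order is Y³⁺ < La³⁺ < Ba²⁺ < Cs⁺ < I⁻, so it takes position 2.

2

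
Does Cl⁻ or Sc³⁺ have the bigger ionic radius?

Each ion has 18 electrons. The ranking follows nuclear charge in reverse — greater Z gives a smaller radius. Sc³⁺ (Z=21), Cl⁻ (Z=17).

Cl⁻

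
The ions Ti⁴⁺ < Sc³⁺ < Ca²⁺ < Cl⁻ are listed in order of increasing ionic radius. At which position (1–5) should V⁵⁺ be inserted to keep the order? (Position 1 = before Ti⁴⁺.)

1

All of these have 18 electrons (isoelectronic). With the same electron cloud, the ion with the most protons pulls it in tightest. Nuclear charges: V⁵⁺ (Z=23), Ti⁴⁺ (Z=22), Sc³⁺ (Z=21), Ca²⁺ (Z=20), Cl⁻ (Z=17). Highest Z is smallest.
Merged order: V⁵⁺ < Ti⁴⁺ < Sc³⁺ < Ca²⁺ < Cl⁻ — V⁵⁺ is number 1.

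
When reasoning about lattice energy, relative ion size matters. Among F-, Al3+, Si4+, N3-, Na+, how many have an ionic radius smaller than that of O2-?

4

Isoelectronic series (10 e⁻ each). Size is set by nuclear charge: more protons means a smaller ion. Si4+ (Z=14), Al3+ (Z=13), Na+ (Z=11), F- (Z=9), O2- (Z=8), N3- (Z=7).
Ordering all of them (including O2-) by radius gives Si4+ < Al3+ < Na+ < F- < O2- < N3-. That's 4.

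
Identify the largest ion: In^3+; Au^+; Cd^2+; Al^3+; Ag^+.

Electron counts and nuclear charges: Al^3+ has 10 e⁻ (Z=13), In^3+ has 46 e⁻ (Z=49), Cd^2+ has 46 e⁻ (Z=48), Ag^+ has 46 e⁻ (Z=47), Au^+ has 78 e⁻ (Z=79). Al^3+ < In^3+ (same group, 2 shells fewer); In^3+ < Cd^2+ (both 46 e⁻, Z=49>48); Cd^2+ < Ag^+ (both 46 e⁻, Z=48>47); Ag^+ < Au^+ (same group, 1 shell fewer).

Au^+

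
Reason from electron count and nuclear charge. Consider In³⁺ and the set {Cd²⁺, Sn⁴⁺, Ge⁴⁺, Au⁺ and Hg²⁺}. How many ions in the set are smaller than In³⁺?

Electron counts and nuclear charges: Ge⁴⁺: 28 e⁻, Z=32, Sn⁴⁺: 46 e⁻, Z=50, In³⁺: 46 e⁻, Z=49, Cd²⁺: 46 e⁻, Z=48, Hg²⁺: 78 e⁻, Z=80, Au⁺: 78 e⁻, Z=79. Ge⁴⁺ < Sn⁴⁺ (same group, 1 shell fewer); Sn⁴⁺ < In³⁺ (isoelectronic, higher Z=50 is smaller); In³⁺ < Cd²⁺ (isoelectronic, higher Z=49 is smaller); Cd²⁺ < Hg²⁺ (same group, period 5 vs 6); Hg²⁺ < Au⁺ (isoelectronic, higher Z=80 is smaller).
Placing each against In³⁺: smaller — Ge⁴⁺, Sn⁴⁺; larger — Cd²⁺, Hg²⁺, Au⁺. Count: 2.

2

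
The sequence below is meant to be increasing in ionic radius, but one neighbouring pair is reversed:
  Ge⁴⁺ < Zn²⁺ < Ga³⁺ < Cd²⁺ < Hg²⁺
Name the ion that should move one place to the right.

Zn²⁺

Compare adjacent ions: they are isoelectronic (28 e⁻) and Ga has more protons than Zn (31 vs 30), making Ga³⁺ smaller — yet in this increasing list Zn²⁺ sits before Ga³⁺. Nothing else is reversed, so Zn²⁺ should move one place to the right.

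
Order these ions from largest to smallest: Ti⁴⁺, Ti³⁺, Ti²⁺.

Ti²⁺ > Ti³⁺ > Ti⁴⁺

These are all Ti ions. Removing more electrons (higher positive charge) pulls the remaining electrons in closer, so Ti⁴⁺ is smallest and Ti²⁺ is largest.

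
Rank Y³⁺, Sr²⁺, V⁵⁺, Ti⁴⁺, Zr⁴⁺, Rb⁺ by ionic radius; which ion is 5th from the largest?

Electron counts and nuclear charges: V⁵⁺ (Z=23, 18 e⁻), Ti⁴⁺ (Z=22, 18 e⁻), Zr⁴⁺ (Z=40, 36 e⁻), Y³⁺ (Z=39, 36 e⁻), Sr²⁺ (Z=38, 36 e⁻), Rb⁺ (Z=37, 36 e⁻). V⁵⁺ < Ti⁴⁺ (both 18 e⁻, Z=23>22); Ti⁴⁺ < Zr⁴⁺ (same group, 1 shell fewer); Zr⁴⁺ < Y³⁺ (isoelectronic, higher Z=40 is smaller); Y³⁺ < Sr²⁺ (isoelectronic, higher Z=39 is smaller); Sr²⁺ < Rb⁺ (both 36 e⁻, Z=38>37).
Full ascending order: V⁵⁺ < Ti⁴⁺ < Zr⁴⁺ < Y³⁺ < Sr²⁺ < Rb⁺. Counting from the largest, position 5 is Ti⁴⁺.

Ti⁴⁺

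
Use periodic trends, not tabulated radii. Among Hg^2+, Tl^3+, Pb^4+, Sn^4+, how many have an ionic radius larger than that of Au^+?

0

Sn^4+ (Z=50, 46 e⁻), Pb^4+ (Z=82, 78 e⁻), Tl^3+ (Z=81, 78 e⁻), Hg^2+ (Z=80, 78 e⁻), Au^+ (Z=79, 78 e⁻). Sn^4+ < Pb^4+ (same group, 1 shell fewer); Pb^4+ < Tl^3+ (isoelectronic, higher Z=82 is smaller); Tl^3+ < Hg^2+ (isoelectronic, higher Z=81 is smaller); Hg^2+ < Au^+ (isoelectronic, higher Z=80 is smaller).
Relative to Au^+, the ions that are larger are none. Count: 0.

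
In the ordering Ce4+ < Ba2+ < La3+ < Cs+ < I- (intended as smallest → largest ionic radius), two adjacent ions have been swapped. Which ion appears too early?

Ba2+

The pair Ba2+, La3+ is the wrong way round — they are isoelectronic (54 e⁻) and La has more protons than Ba (57 vs 56), making La3+ smaller. All other adjacent pairs agree with periodic trends, so Ba2+ is the misplaced ion.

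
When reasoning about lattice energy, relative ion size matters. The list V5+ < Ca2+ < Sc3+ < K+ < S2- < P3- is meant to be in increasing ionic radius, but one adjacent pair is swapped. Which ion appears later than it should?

Sc3+

Compare adjacent ions: they are isoelectronic (18 e⁻) and Sc has more protons than Ca (21 vs 20), making Sc3+ smaller — yet in this increasing list Ca2+ sits before Sc3+. Nothing else is reversed, so Sc3+ should move one place to the left.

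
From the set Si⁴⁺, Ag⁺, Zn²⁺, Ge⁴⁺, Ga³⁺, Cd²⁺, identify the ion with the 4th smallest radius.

Tabulating Z and e⁻: Si⁴⁺: 10 e⁻, Z=14, Ge⁴⁺: 28 e⁻, Z=32, Ga³⁺: 28 e⁻, Z=31, Zn²⁺: 28 e⁻, Z=30, Cd²⁺: 46 e⁻, Z=48, Ag⁺: 46 e⁻, Z=47. Si⁴⁺ < Ge⁴⁺ (same group, period 3 vs 4); Ge⁴⁺ < Ga³⁺ (both 28 e⁻, Z=32>31); Ga³⁺ < Zn²⁺ (both 28 e⁻, Z=31>30); Zn²⁺ < Cd²⁺ (same group, period 4 vs 5); Cd²⁺ < Ag⁺ (isoelectronic, higher Z=48 is smaller).
Ordering: Si⁴⁺ < Ge⁴⁺ < Ga³⁺ < Zn²⁺ < Cd²⁺ < Ag⁺. The 4th smallest is Zn²⁺.

Zn²⁺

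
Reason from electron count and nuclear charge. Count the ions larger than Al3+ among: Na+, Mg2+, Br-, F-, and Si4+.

4

Electron counts and nuclear charges: Si4+ has 10 e⁻ (Z=14), Al3+ has 10 e⁻ (Z=13), Mg2+ has 10 e⁻ (Z=12), Na+ has 10 e⁻ (Z=11), F- has 10 e⁻ (Z=9), Br- has 36 e⁻ (Z=35). Si4+ < Al3+ (isoelectronic, higher Z=14 is smaller); Al3+ < Mg2+ (isoelectronic, higher Z=13 is smaller); Mg2+ < Na+ (isoelectronic, higher Z=12 is smaller); Na+ < F- (isoelectronic, higher Z=11 is smaller); F- < Br- (same group, period 2 vs 4).
Placing each against Al3+: smaller — Si4+; larger — Mg2+, Na+, F-, Br-. So 4 are larger.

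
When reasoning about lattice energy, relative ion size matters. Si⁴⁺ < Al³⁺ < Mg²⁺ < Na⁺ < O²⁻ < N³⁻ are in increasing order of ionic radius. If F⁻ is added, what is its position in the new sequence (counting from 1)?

5

All of these have 10 electrons (isoelectronic). With the same electron cloud, the ion with the most protons pulls it in tightest. Nuclear charges: Si⁴⁺ (Z=14), Al³⁺ (Z=13), Mg²⁺ (Z=12), Na⁺ (Z=11), F⁻ (Z=9), O²⁻ (Z=8), N³⁻ (Z=7). Highest Z is smallest.
With F⁻ included the full order is Si⁴⁺ < Al³⁺ < Mg²⁺ < Na⁺ < F⁻ < O²⁻ < N³⁻, so it takes position 5.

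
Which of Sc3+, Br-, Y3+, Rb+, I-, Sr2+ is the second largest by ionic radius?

Br-

Work out protons and electrons: Sc3+ has 18 e⁻ (Z=21), Y3+ has 36 e⁻ (Z=39), Sr2+ has 36 e⁻ (Z=38), Rb+ has 36 e⁻ (Z=37), Br- has 36 e⁻ (Z=35), I- has 54 e⁻ (Z=53). Sc3+ < Y3+ (same group, 1 shell fewer); Y3+ < Sr2+ (both 36 e⁻, Z=39>38); Sr2+ < Rb+ (isoelectronic, higher Z=38 is smaller); Rb+ < Br- (isoelectronic, higher Z=37 is smaller); Br- < I- (same group, 1 shell fewer).
That gives Sc3+ < Y3+ < Sr2+ < Rb+ < Br- < I-. From the largest end, number 2 is Br-.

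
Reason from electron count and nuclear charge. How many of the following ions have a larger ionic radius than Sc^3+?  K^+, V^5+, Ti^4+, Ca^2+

2

All of these have 18 electrons (isoelectronic). With the same electron cloud, the ion with the most protons pulls it in tightest. Nuclear charges: V^5+ (Z=23), Ti^4+ (Z=22), Sc^3+ (Z=21), Ca^2+ (Z=20), K^+ (Z=19). Highest Z is smallest.
Overall: V^5+ < Ti^4+ < Sc^3+ < Ca^2+ < K^+. Sc^3+ has 2 below it and 2 above. So 2 are larger.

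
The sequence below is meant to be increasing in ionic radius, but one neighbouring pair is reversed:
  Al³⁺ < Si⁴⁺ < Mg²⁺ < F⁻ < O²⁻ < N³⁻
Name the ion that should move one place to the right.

Al³⁺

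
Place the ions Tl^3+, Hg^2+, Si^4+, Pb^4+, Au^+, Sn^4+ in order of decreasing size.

Electron counts and nuclear charges: Si^4+: 10 e⁻, Z=14, Sn^4+: 46 e⁻, Z=50, Pb^4+: 78 e⁻, Z=82, Tl^3+: 78 e⁻, Z=81, Hg^2+: 78 e⁻, Z=80, Au^+: 78 e⁻, Z=79. Si^4+ < Sn^4+ (same group, 2 shells fewer); Sn^4+ < Pb^4+ (same group, period 5 vs 6); Pb^4+ < Tl^3+ (both 78 e⁻, Z=82>81); Tl^3+ < Hg^2+ (isoelectronic, higher Z=81 is smaller); Hg^2+ < Au^+ (both 78 e⁻, Z=80>79).

Au^+ > Hg^2+ > Tl^3+ > Pb^4+ > Sn^4+ > Si^4+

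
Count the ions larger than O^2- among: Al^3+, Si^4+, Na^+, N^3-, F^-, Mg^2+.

These species are isoelectronic with 10 electrons. The only difference is the number of protons: Si^4+ (Z=14), Al^3+ (Z=13), Mg^2+ (Z=12), Na^+ (Z=11), F^- (Z=9), O^2- (Z=8), N^3- (Z=7). The strongest nuclear pull (Si^4+) gives the smallest ion.
Ordering all of them (including O^2-) by radius gives Si^4+ < Al^3+ < Mg^2+ < Na^+ < F^- < O^2- < N^3-. So 1 is larger.

1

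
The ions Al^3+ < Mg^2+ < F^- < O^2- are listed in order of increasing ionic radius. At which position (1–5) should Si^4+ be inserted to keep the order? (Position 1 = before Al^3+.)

Each ion has 10 electrons. The ranking follows nuclear charge in reverse — greater Z gives a smaller radius. Si^4+ (Z=14), Al^3+ (Z=13), Mg^2+ (Z=12), F^- (Z=9), O^2- (Z=8).
Merged order: Si^4+ < Al^3+ < Mg^2+ < F^- < O^2- — Si^4+ is number 1.

1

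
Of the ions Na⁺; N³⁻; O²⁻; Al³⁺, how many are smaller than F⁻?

These species are isoelectronic with 10 electrons. The only difference is the number of protons: Al³⁺ (Z=13), Na⁺ (Z=11), F⁻ (Z=9), O²⁻ (Z=8), N³⁻ (Z=7). The strongest nuclear pull (Al³⁺) gives the smallest ion.
Ordering all of them (including F⁻) by radius gives Al³⁺ < Na⁺ < F⁻ < O²⁻ < N³⁻. That's 2.

2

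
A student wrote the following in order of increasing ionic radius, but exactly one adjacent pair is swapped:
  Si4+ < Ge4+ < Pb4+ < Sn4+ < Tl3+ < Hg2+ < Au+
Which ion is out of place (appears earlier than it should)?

Pb4+

Scanning neighbour by neighbour, only Pb4+/Sn4+ violates a trend: same group and charge — period 5 sits above period 6, so Sn4+ is smaller. That makes Pb4+ the one sitting a position early relative to where it belongs.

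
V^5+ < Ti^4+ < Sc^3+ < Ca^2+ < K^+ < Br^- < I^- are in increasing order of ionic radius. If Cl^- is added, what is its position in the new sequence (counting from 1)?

6

Electron counts and nuclear charges: V^5+: 18 e⁻, Z=23, Ti^4+: 18 e⁻, Z=22, Sc^3+: 18 e⁻, Z=21, Ca^2+: 18 e⁻, Z=20, K^+: 18 e⁻, Z=19, Cl^-: 18 e⁻, Z=17, Br^-: 36 e⁻, Z=35, I^-: 54 e⁻, Z=53. V^5+ < Ti^4+ (both 18 e⁻, Z=23>22); Ti^4+ < Sc^3+ (isoelectronic, higher Z=22 is smaller); Sc^3+ < Ca^2+ (both 18 e⁻, Z=21>20); Ca^2+ < K^+ (isoelectronic, higher Z=20 is smaller); K^+ < Cl^- (isoelectronic, higher Z=19 is smaller); Cl^- < Br^- (same group, period 3 vs 4); Br^- < I^- (same group, period 4 vs 5).
The complete sequence is V^5+ < Ti^4+ < Sc^3+ < Ca^2+ < K^+ < Cl^- < Br^- < I^-. Cl^- sits at position 6.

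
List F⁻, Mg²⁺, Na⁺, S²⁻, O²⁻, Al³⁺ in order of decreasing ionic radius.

S²⁻ > O²⁻ > F⁻ > Na⁺ > Mg²⁺ > Al³⁺

First list Z and electron count for each: Al³⁺ has 10 e⁻ (Z=13), Mg²⁺ has 10 e⁻ (Z=12), Na⁺ has 10 e⁻ (Z=11), F⁻ has 10 e⁻ (Z=9), O²⁻ has 10 e⁻ (Z=8), S²⁻ has 18 e⁻ (Z=16). Al³⁺ < Mg²⁺ (both 10 e⁻, Z=13>12); Mg²⁺ < Na⁺ (both 10 e⁻, Z=12>11); Na⁺ < F⁻ (both 10 e⁻, Z=11>9); F⁻ < O²⁻ (isoelectronic, higher Z=9 is smaller); O²⁻ < S²⁻ (same group, period 2 vs 3).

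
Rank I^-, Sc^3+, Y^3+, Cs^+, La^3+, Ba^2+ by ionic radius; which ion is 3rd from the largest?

Electron counts and nuclear charges: Sc^3+: 18 e⁻, Z=21, Y^3+: 36 e⁻, Z=39, La^3+: 54 e⁻, Z=57, Ba^2+: 54 e⁻, Z=56, Cs^+: 54 e⁻, Z=55, I^-: 54 e⁻, Z=53. Sc^3+ < Y^3+ (same group, period 4 vs 5); Y^3+ < La^3+ (same group, 1 shell fewer); La^3+ < Ba^2+ (both 54 e⁻, Z=57>56); Ba^2+ < Cs^+ (isoelectronic, higher Z=56 is smaller); Cs^+ < I^- (both 54 e⁻, Z=55>53).
So the order is Sc^3+ < Y^3+ < La^3+ < Ba^2+ < Cs^+ < I^-; the 3rd-largest ion is Ba^2+.

Ba^2+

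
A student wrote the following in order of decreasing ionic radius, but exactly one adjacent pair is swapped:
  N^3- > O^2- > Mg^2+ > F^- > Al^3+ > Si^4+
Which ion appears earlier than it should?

The pair Mg^2+, F^- is the wrong way round — they are isoelectronic (10 e⁻) and Mg has more protons than F (12 vs 9), making Mg^2+ smaller. All other adjacent pairs agree with periodic trends, so Mg^2+ is the misplaced ion.

Mg^2+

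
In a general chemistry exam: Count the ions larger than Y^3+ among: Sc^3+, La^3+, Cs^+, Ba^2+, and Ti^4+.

3

Work out protons and electrons: Ti^4+ has 18 e⁻ (Z=22), Sc^3+ has 18 e⁻ (Z=21), Y^3+ has 36 e⁻ (Z=39), La^3+ has 54 e⁻ (Z=57), Ba^2+ has 54 e⁻ (Z=56), Cs^+ has 54 e⁻ (Z=55). Ti^4+ < Sc^3+ (isoelectronic, higher Z=22 is smaller); Sc^3+ < Y^3+ (same group, 1 shell fewer); Y^3+ < La^3+ (same group, period 5 vs 6); La^3+ < Ba^2+ (isoelectronic, higher Z=57 is smaller); Ba^2+ < Cs^+ (isoelectronic, higher Z=56 is smaller).
Ordering all of them (including Y^3+) by radius gives Ti^4+ < Sc^3+ < Y^3+ < La^3+ < Ba^2+ < Cs^+. Count: 3.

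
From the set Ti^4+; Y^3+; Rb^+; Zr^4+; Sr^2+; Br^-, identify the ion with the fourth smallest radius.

First list Z and electron count for each: Ti^4+: 18 e⁻, Z=22, Zr^4+: 36 e⁻, Z=40, Y^3+: 36 e⁻, Z=39, Sr^2+: 36 e⁻, Z=38, Rb^+: 36 e⁻, Z=37, Br^-: 36 e⁻, Z=35. Ti^4+ < Zr^4+ (same group, period 4 vs 5); Zr^4+ < Y^3+ (isoelectronic, higher Z=40 is smaller); Y^3+ < Sr^2+ (isoelectronic, higher Z=39 is smaller); Sr^2+ < Rb^+ (both 36 e⁻, Z=38>37); Rb^+ < Br^- (isoelectronic, higher Z=37 is smaller).
That gives Ti^4+ < Zr^4+ < Y^3+ < Sr^2+ < Rb^+ < Br^-. From the smallest end, number 4 is Sr^2+.

Sr^2+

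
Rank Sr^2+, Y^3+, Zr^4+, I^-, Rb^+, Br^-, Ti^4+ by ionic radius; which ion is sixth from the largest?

Zr^4+

Ti^4+: 18 e⁻, Z=22, Zr^4+: 36 e⁻, Z=40, Y^3+: 36 e⁻, Z=39, Sr^2+: 36 e⁻, Z=38, Rb^+: 36 e⁻, Z=37, Br^-: 36 e⁻, Z=35, I^-: 54 e⁻, Z=53. Ti^4+ < Zr^4+ (same group, 1 shell fewer); Zr^4+ < Y^3+ (both 36 e⁻, Z=40>39); Y^3+ < Sr^2+ (both 36 e⁻, Z=39>38); Sr^2+ < Rb^+ (both 36 e⁻, Z=38>37); Rb^+ < Br^- (both 36 e⁻, Z=37>35); Br^- < I^- (same group, 1 shell fewer).
Ordering: Ti^4+ < Zr^4+ < Y^3+ < Sr^2+ < Rb^+ < Br^- < I^-. The sixth largest is Zr^4+.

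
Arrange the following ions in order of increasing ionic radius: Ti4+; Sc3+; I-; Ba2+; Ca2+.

Ti4+ < Sc3+ < Ca2+ < Ba2+ < I-

First list Z and electron count for each: Ti4+ has 18 e⁻ (Z=22), Sc3+ has 18 e⁻ (Z=21), Ca2+ has 18 e⁻ (Z=20), Ba2+ has 54 e⁻ (Z=56), I- has 54 e⁻ (Z=53). Ti4+ < Sc3+ (both 18 e⁻, Z=22>21); Sc3+ < Ca2+ (isoelectronic, higher Z=21 is smaller); Ca2+ < Ba2+ (same group, 2 shells fewer); Ba2+ < I- (both 54 e⁻, Z=56>53).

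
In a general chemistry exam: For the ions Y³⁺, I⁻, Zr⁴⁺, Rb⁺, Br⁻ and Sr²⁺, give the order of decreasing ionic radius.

Work out protons and electrons: Zr⁴⁺ has 36 e⁻ (Z=40), Y³⁺ has 36 e⁻ (Z=39), Sr²⁺ has 36 e⁻ (Z=38), Rb⁺ has 36 e⁻ (Z=37), Br⁻ has 36 e⁻ (Z=35), I⁻ has 54 e⁻ (Z=53). Zr⁴⁺ < Y³⁺ (isoelectronic, higher Z=40 is smaller); Y³⁺ < Sr²⁺ (isoelectronic, higher Z=39 is smaller); Sr²⁺ < Rb⁺ (isoelectronic, higher Z=38 is smaller); Rb⁺ < Br⁻ (both 36 e⁻, Z=37>35); Br⁻ < I⁻ (same group, 1 shell fewer).

I⁻ > Br⁻ > Rb⁺ > Sr²⁺ > Y³⁺ > Zr⁴⁺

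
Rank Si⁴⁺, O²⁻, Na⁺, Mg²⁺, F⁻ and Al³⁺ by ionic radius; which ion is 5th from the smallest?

Each ion has 10 electrons. The ranking follows nuclear charge in reverse — greater Z gives a smaller radius. Si⁴⁺ (Z=14), Al³⁺ (Z=13), Mg²⁺ (Z=12), Na⁺ (Z=11), F⁻ (Z=9), O²⁻ (Z=8).
Ordering: Si⁴⁺ < Al³⁺ < Mg²⁺ < Na⁺ < F⁻ < O²⁻. The 5th smallest is F⁻.

F⁻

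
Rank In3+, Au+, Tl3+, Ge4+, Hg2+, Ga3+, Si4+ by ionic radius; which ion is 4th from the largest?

Tabulating Z and e⁻: Si4+: 10 e⁻, Z=14, Ge4+: 28 e⁻, Z=32, Ga3+: 28 e⁻, Z=31, In3+: 46 e⁻, Z=49, Tl3+: 78 e⁻, Z=81, Hg2+: 78 e⁻, Z=80, Au+: 78 e⁻, Z=79. Si4+ < Ge4+ (same group, 1 shell fewer); Ge4+ < Ga3+ (isoelectronic, higher Z=32 is smaller); Ga3+ < In3+ (same group, period 4 vs 5); In3+ < Tl3+ (same group, 1 shell fewer); Tl3+ < Hg2+ (isoelectronic, higher Z=81 is smaller); Hg2+ < Au+ (isoelectronic, higher Z=80 is smaller).
That gives Si4+ < Ge4+ < Ga3+ < In3+ < Tl3+ < Hg2+ < Au+. From the largest end, number 4 is In3+.

In3+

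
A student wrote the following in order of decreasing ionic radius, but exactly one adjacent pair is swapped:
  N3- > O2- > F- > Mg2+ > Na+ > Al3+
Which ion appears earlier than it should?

Mg2+

The pair Mg2+, Na+ is the wrong way round — both have 10 electrons but Z(Mg)=12 > Z(Na)=11, so Mg2+ should be the smaller of the two. All other adjacent pairs agree with periodic trends, so Mg2+ is the misplaced ion.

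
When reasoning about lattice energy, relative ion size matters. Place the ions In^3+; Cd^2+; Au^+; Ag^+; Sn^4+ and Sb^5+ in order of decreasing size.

Au^+ > Ag^+ > Cd^2+ > In^3+ > Sn^4+ > Sb^5+

Work out protons and electrons: Sb^5+ has 46 e⁻ (Z=51), Sn^4+ has 46 e⁻ (Z=50), In^3+ has 46 e⁻ (Z=49), Cd^2+ has 46 e⁻ (Z=48), Ag^+ has 46 e⁻ (Z=47), Au^+ has 78 e⁻ (Z=79). Sb^5+ < Sn^4+ (both 46 e⁻, Z=51>50); Sn^4+ < In^3+ (both 46 e⁻, Z=50>49); In^3+ < Cd^2+ (isoelectronic, higher Z=49 is smaller); Cd^2+ < Ag^+ (both 46 e⁻, Z=48>47); Ag^+ < Au^+ (same group, period 5 vs 6).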